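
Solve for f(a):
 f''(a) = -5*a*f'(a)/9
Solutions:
 f(a) = C1 + C2*erf(sqrt(10)*a/6)


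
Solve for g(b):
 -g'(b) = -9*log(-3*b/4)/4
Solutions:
 g(b) = C1 + 9*b*log(-b)/4 + 9*b*(-2*log(2) - 1 + log(3))/4


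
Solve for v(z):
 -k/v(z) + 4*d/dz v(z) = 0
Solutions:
 v(z) = -sqrt(C1 + 2*k*z)/2
 v(z) = sqrt(C1 + 2*k*z)/2


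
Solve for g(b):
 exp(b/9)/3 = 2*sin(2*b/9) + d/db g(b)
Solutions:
 g(b) = C1 + 3*exp(b/9) + 9*cos(2*b/9)


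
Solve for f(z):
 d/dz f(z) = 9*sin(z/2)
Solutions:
 f(z) = C1 - 18*cos(z/2)


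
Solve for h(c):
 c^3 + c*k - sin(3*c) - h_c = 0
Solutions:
 h(c) = C1 + c^4/4 + c^2*k/2 + cos(3*c)/3


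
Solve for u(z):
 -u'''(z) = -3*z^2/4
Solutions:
 u(z) = C1 + C2*z + C3*z^2 + z^5/80


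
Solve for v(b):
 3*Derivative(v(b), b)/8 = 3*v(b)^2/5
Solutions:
 v(b) = -5/(C1 + 8*b)


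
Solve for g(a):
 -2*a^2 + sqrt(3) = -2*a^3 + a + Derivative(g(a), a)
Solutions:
 g(a) = C1 + a^4/2 - 2*a^3/3 - a^2/2 + sqrt(3)*a


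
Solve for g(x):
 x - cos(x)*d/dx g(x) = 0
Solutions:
 g(x) = C1 + Integral(x/cos(x), x)


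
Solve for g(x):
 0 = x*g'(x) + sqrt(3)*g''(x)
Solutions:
 g(x) = C1 + C2*erf(sqrt(2)*3^(3/4)*x/6)


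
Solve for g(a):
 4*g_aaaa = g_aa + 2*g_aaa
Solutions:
 g(a) = C1 + C2*a + C3*exp(a*(1 - sqrt(5))/4) + C4*exp(a*(1 + sqrt(5))/4)


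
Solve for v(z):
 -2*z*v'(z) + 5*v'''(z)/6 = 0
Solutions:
 v(z) = C1 + Integral(C2*airyai(12^(1/3)*5^(2/3)*z/5) + C3*airybi(12^(1/3)*5^(2/3)*z/5), z)


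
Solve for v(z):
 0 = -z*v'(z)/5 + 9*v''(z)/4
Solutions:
 v(z) = C1 + C2*erfi(sqrt(10)*z/15)


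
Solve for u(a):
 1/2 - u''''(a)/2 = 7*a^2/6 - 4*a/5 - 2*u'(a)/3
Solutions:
 u(a) = C1 + C4*exp(6^(2/3)*a/3) + 7*a^3/12 - 3*a^2/5 - 3*a/4 + (C2*sin(2^(2/3)*3^(1/6)*a/2) + C3*cos(2^(2/3)*3^(1/6)*a/2))*exp(-6^(2/3)*a/6)


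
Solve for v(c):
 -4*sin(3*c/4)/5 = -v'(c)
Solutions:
 v(c) = C1 - 16*cos(3*c/4)/15


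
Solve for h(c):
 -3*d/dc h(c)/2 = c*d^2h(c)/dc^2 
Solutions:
 h(c) = C1 + C2/sqrt(c)


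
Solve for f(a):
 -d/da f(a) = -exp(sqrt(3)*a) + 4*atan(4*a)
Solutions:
 f(a) = C1 - 4*a*atan(4*a) + sqrt(3)*exp(sqrt(3)*a)/3 + log(16*a^2 + 1)/2


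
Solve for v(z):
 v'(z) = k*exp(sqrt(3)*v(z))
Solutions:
 v(z) = sqrt(3)*(2*log(-1/(C1 + k*z)) - log(3))/6


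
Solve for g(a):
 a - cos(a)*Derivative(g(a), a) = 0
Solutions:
 g(a) = C1 + Integral(a/cos(a), a)


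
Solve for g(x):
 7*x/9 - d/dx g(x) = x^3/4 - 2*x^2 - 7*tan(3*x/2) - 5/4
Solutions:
 g(x) = C1 - x^4/16 + 2*x^3/3 + 7*x^2/18 + 5*x/4 - 14*log(cos(3*x/2))/3


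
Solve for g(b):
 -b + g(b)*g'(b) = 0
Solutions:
 g(b) = -sqrt(C1 + b^2)
 g(b) = sqrt(C1 + b^2)


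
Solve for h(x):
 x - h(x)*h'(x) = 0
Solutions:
 h(x) = -sqrt(C1 + x^2)
 h(x) = sqrt(C1 + x^2)


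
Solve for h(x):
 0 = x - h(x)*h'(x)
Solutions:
 h(x) = -sqrt(C1 + x^2)
 h(x) = sqrt(C1 + x^2)


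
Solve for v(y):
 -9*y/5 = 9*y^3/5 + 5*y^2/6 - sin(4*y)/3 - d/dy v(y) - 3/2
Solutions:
 v(y) = C1 + 9*y^4/20 + 5*y^3/18 + 9*y^2/10 - 3*y/2 + cos(4*y)/12


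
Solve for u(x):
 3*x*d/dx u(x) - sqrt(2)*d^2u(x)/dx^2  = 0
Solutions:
 u(x) = C1 + C2*erfi(2^(1/4)*sqrt(3)*x/2)


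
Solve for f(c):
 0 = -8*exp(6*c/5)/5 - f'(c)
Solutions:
 f(c) = C1 - 4*exp(6*c/5)/3


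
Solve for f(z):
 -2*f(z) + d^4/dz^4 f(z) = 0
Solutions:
 f(z) = C1*exp(-2^(1/4)*z) + C2*exp(2^(1/4)*z) + C3*sin(2^(1/4)*z) + C4*cos(2^(1/4)*z)


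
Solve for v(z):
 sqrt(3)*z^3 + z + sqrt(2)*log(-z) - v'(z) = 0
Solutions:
 v(z) = C1 + sqrt(3)*z^4/4 + z^2/2 + sqrt(2)*z*log(-z) - sqrt(2)*z


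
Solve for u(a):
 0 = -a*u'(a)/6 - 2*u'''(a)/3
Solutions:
 u(a) = C1 + Integral(C2*airyai(-2^(1/3)*a/2) + C3*airybi(-2^(1/3)*a/2), a)


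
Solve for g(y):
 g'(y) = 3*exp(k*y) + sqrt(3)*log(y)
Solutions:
 g(y) = C1 + sqrt(3)*y*log(y) - sqrt(3)*y + Piecewise((3*exp(k*y)/k, Ne(k, 0)), (3*y, True))


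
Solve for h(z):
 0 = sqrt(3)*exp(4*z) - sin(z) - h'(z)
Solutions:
 h(z) = C1 + sqrt(3)*exp(4*z)/4 + cos(z)


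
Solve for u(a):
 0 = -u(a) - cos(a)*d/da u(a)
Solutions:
 u(a) = C1*sqrt(sin(a) - 1)/sqrt(sin(a) + 1)


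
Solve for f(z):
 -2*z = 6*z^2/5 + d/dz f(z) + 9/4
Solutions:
 f(z) = C1 - 2*z^3/5 - z^2 - 9*z/4


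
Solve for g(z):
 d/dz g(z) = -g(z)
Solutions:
 g(z) = C1*exp(-z)


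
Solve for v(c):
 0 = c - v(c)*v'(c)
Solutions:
 v(c) = -sqrt(C1 + c^2)
 v(c) = sqrt(C1 + c^2)


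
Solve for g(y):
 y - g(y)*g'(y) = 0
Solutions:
 g(y) = -sqrt(C1 + y^2)
 g(y) = sqrt(C1 + y^2)


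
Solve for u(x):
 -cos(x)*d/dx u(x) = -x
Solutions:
 u(x) = C1 + Integral(x/cos(x), x)


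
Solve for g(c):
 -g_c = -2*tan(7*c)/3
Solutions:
 g(c) = C1 - 2*log(cos(7*c))/21


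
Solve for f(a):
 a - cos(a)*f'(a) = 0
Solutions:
 f(a) = C1 + Integral(a/cos(a), a)


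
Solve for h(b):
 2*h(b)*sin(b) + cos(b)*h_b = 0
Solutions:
 h(b) = C1*cos(b)^2


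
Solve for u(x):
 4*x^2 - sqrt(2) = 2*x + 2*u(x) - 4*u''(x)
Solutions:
 u(x) = C1*exp(-sqrt(2)*x/2) + C2*exp(sqrt(2)*x/2) + 2*x^2 - x - sqrt(2)/2 + 8


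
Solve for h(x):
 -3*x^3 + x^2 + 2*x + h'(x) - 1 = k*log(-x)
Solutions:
 h(x) = C1 + k*x*log(-x) + 3*x^4/4 - x^3/3 - x^2 + x*(1 - k)


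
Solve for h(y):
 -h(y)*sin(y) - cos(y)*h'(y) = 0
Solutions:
 h(y) = C1*cos(y)


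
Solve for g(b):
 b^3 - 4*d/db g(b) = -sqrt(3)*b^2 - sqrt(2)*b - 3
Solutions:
 g(b) = C1 + b^4/16 + sqrt(3)*b^3/12 + sqrt(2)*b^2/8 + 3*b/4


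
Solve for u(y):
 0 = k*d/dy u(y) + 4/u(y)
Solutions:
 u(y) = -sqrt(C1 - 8*y/k)
 u(y) = sqrt(C1 - 8*y/k)


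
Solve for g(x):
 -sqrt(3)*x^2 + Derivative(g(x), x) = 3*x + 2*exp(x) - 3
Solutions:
 g(x) = C1 + sqrt(3)*x^3/3 + 3*x^2/2 - 3*x + 2*exp(x)


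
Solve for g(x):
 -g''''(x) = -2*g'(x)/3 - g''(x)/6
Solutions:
 g(x) = C1 + C2*exp(-2^(1/3)*x*(2^(1/3)/(sqrt(1294) + 36)^(1/3) + (sqrt(1294) + 36)^(1/3))/12)*sin(2^(1/3)*sqrt(3)*x*(-(sqrt(1294) + 36)^(1/3) + 2^(1/3)/(sqrt(1294) + 36)^(1/3))/12) + C3*exp(-2^(1/3)*x*(2^(1/3)/(sqrt(1294) + 36)^(1/3) + (sqrt(1294) + 36)^(1/3))/12)*cos(2^(1/3)*sqrt(3)*x*(-(sqrt(1294) + 36)^(1/3) + 2^(1/3)/(sqrt(1294) + 36)^(1/3))/12) + C4*exp(2^(1/3)*x*(2^(1/3)/(sqrt(1294) + 36)^(1/3) + (sqrt(1294) + 36)^(1/3))/6)


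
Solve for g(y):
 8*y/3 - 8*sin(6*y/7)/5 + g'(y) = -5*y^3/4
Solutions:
 g(y) = C1 - 5*y^4/16 - 4*y^2/3 - 28*cos(6*y/7)/15


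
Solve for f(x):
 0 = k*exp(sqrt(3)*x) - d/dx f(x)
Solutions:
 f(x) = C1 + sqrt(3)*k*exp(sqrt(3)*x)/3


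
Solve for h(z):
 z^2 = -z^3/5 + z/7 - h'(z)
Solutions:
 h(z) = C1 - z^4/20 - z^3/3 + z^2/14


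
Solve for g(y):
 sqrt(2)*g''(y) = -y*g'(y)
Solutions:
 g(y) = C1 + C2*erf(2^(1/4)*y/2)


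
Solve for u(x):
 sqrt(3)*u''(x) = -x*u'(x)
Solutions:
 u(x) = C1 + C2*erf(sqrt(2)*3^(3/4)*x/6)


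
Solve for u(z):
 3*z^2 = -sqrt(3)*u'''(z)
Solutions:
 u(z) = C1 + C2*z + C3*z^2 - sqrt(3)*z^5/60


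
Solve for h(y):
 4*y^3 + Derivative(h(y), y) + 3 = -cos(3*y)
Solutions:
 h(y) = C1 - y^4 - 3*y - sin(3*y)/3


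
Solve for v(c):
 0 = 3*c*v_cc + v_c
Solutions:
 v(c) = C1 + C2*c^(2/3)


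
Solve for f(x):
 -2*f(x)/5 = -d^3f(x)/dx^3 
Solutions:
 f(x) = C3*exp(2^(1/3)*5^(2/3)*x/5) + (C1*sin(2^(1/3)*sqrt(3)*5^(2/3)*x/10) + C2*cos(2^(1/3)*sqrt(3)*5^(2/3)*x/10))*exp(-2^(1/3)*5^(2/3)*x/10)


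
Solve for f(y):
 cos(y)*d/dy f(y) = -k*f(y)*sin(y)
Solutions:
 f(y) = C1*exp(k*log(cos(y)))


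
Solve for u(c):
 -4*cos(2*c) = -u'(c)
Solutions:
 u(c) = C1 + 2*sin(2*c)


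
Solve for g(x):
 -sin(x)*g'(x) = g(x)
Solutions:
 g(x) = C1*sqrt(cos(x) + 1)/sqrt(cos(x) - 1)


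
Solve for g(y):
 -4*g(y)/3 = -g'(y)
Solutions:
 g(y) = C1*exp(4*y/3)


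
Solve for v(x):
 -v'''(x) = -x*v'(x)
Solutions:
 v(x) = C1 + Integral(C2*airyai(x) + C3*airybi(x), x)


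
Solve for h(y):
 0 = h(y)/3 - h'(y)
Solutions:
 h(y) = C1*exp(y/3)


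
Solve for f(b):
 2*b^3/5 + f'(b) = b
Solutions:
 f(b) = C1 - b^4/10 + b^2/2


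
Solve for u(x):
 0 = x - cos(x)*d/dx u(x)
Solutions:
 u(x) = C1 + Integral(x/cos(x), x)


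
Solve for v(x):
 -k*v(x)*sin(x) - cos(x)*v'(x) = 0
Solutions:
 v(x) = C1*exp(k*log(cos(x)))


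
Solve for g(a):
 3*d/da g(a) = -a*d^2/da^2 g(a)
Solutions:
 g(a) = C1 + C2/a^2


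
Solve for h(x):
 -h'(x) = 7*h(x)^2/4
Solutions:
 h(x) = 4/(C1 + 7*x)


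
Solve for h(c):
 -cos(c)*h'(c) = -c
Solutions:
 h(c) = C1 + Integral(c/cos(c), c)


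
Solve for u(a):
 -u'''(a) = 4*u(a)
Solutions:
 u(a) = C3*exp(-2^(2/3)*a) + (C1*sin(2^(2/3)*sqrt(3)*a/2) + C2*cos(2^(2/3)*sqrt(3)*a/2))*exp(2^(2/3)*a/2)


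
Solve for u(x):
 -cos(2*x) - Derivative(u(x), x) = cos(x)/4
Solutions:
 u(x) = C1 - sin(x)/4 - sin(2*x)/2


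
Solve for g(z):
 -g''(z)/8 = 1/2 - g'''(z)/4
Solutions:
 g(z) = C1 + C2*z + C3*exp(z/2) - 2*z^2


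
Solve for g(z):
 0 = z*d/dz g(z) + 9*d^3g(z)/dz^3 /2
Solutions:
 g(z) = C1 + Integral(C2*airyai(-6^(1/3)*z/3) + C3*airybi(-6^(1/3)*z/3), z)


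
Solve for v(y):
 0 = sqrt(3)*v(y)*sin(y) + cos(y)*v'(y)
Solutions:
 v(y) = C1*cos(y)^(sqrt(3))


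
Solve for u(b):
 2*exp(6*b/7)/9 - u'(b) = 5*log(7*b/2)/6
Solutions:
 u(b) = C1 - 5*b*log(b)/6 + 5*b*(-log(7) + log(2) + 1)/6 + 7*exp(6*b/7)/27


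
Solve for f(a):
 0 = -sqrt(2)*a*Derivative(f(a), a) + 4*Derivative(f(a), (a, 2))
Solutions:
 f(a) = C1 + C2*erfi(2^(3/4)*a/4)


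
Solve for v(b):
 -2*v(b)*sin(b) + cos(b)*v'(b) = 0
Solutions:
 v(b) = C1/cos(b)^2


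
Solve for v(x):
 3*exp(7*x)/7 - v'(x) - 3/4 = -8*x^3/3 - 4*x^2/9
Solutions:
 v(x) = C1 + 2*x^4/3 + 4*x^3/27 - 3*x/4 + 3*exp(7*x)/49


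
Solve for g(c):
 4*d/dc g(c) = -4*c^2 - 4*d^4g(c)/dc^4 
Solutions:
 g(c) = C1 + C4*exp(-c) - c^3/3 + (C2*sin(sqrt(3)*c/2) + C3*cos(sqrt(3)*c/2))*exp(c/2)


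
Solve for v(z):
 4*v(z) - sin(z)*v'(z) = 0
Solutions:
 v(z) = C1*(cos(z)^2 - 2*cos(z) + 1)/(cos(z)^2 + 2*cos(z) + 1)


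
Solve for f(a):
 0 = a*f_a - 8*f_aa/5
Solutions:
 f(a) = C1 + C2*erfi(sqrt(5)*a/4)


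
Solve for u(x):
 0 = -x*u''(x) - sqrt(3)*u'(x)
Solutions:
 u(x) = C1 + C2*x^(1 - sqrt(3))


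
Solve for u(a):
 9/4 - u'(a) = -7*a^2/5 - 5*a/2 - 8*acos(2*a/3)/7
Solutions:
 u(a) = C1 + 7*a^3/15 + 5*a^2/4 + 8*a*acos(2*a/3)/7 + 9*a/4 - 4*sqrt(9 - 4*a^2)/7


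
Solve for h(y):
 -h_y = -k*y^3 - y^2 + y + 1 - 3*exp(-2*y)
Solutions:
 h(y) = C1 + k*y^4/4 + y^3/3 - y^2/2 - y - 3*exp(-2*y)/2


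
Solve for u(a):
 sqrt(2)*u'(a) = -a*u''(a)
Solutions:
 u(a) = C1 + C2*a^(1 - sqrt(2))


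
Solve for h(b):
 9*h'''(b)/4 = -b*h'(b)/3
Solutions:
 h(b) = C1 + Integral(C2*airyai(-2^(2/3)*b/3) + C3*airybi(-2^(2/3)*b/3), b)


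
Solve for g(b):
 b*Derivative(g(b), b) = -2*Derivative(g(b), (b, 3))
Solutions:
 g(b) = C1 + Integral(C2*airyai(-2^(2/3)*b/2) + C3*airybi(-2^(2/3)*b/2), b)


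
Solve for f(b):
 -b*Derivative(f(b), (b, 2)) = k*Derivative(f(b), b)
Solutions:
 f(b) = C1 + b^(1 - re(k))*(C2*sin(log(b)*Abs(im(k))) + C3*cos(log(b)*im(k)))


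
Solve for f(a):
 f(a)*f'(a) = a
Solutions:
 f(a) = -sqrt(C1 + a^2)
 f(a) = sqrt(C1 + a^2)


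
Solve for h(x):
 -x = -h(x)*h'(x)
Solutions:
 h(x) = -sqrt(C1 + x^2)
 h(x) = sqrt(C1 + x^2)


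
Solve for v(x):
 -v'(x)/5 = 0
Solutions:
 v(x) = C1


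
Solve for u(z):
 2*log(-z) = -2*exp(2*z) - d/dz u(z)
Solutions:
 u(z) = C1 - 2*z*log(-z) + 2*z - exp(2*z)


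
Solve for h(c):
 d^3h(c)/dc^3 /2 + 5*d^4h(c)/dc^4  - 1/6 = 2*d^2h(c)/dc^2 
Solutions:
 h(c) = C1 + C2*c + C3*exp(c*(-1 + sqrt(161))/20) + C4*exp(-c*(1 + sqrt(161))/20) - c^2/24


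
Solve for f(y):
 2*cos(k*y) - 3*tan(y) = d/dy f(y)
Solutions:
 f(y) = C1 + 2*Piecewise((sin(k*y)/k, Ne(k, 0)), (y, True)) + 3*log(cos(y))


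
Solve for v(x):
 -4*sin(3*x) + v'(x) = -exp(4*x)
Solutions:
 v(x) = C1 - exp(4*x)/4 - 4*cos(3*x)/3


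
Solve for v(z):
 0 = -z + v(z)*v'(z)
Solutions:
 v(z) = -sqrt(C1 + z^2)
 v(z) = sqrt(C1 + z^2)


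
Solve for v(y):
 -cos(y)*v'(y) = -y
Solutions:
 v(y) = C1 + Integral(y/cos(y), y)


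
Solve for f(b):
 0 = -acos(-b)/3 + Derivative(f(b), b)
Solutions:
 f(b) = C1 + b*acos(-b)/3 + sqrt(1 - b^2)/3


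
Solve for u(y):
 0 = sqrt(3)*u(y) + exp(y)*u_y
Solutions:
 u(y) = C1*exp(sqrt(3)*exp(-y))


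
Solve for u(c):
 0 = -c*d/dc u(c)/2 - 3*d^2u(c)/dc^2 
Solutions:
 u(c) = C1 + C2*erf(sqrt(3)*c/6)


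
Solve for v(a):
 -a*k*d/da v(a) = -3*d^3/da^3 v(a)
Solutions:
 v(a) = C1 + Integral(C2*airyai(3^(2/3)*a*k^(1/3)/3) + C3*airybi(3^(2/3)*a*k^(1/3)/3), a)


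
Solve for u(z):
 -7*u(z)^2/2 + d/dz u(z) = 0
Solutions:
 u(z) = -2/(C1 + 7*z)


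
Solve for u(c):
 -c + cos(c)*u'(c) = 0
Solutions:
 u(c) = C1 + Integral(c/cos(c), c)


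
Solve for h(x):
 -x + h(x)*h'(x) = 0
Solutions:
 h(x) = -sqrt(C1 + x^2)
 h(x) = sqrt(C1 + x^2)


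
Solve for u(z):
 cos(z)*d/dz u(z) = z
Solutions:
 u(z) = C1 + Integral(z/cos(z), z)


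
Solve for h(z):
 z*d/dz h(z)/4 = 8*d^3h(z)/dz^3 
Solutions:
 h(z) = C1 + Integral(C2*airyai(2^(1/3)*z/4) + C3*airybi(2^(1/3)*z/4), z)


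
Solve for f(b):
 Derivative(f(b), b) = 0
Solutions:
 f(b) = C1


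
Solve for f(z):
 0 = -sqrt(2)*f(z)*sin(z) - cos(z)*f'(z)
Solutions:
 f(z) = C1*cos(z)^(sqrt(2))


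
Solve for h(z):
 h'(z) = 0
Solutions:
 h(z) = C1


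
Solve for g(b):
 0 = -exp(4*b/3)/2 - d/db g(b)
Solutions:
 g(b) = C1 - 3*exp(4*b/3)/8


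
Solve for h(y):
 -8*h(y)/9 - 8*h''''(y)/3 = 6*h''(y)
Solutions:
 h(y) = C1*sin(sqrt(6)*y*sqrt(27 - sqrt(537))/12) + C2*sin(sqrt(6)*y*sqrt(sqrt(537) + 27)/12) + C3*cos(sqrt(6)*y*sqrt(27 - sqrt(537))/12) + C4*cos(sqrt(6)*y*sqrt(sqrt(537) + 27)/12)


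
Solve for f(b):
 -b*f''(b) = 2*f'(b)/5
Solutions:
 f(b) = C1 + C2*b^(3/5)


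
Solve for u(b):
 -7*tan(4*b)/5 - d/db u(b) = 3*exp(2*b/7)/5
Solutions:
 u(b) = C1 - 21*exp(2*b/7)/10 + 7*log(cos(4*b))/20


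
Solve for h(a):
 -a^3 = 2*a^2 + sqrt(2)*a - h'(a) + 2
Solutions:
 h(a) = C1 + a^4/4 + 2*a^3/3 + sqrt(2)*a^2/2 + 2*a


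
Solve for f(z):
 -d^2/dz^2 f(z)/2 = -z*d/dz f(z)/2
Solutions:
 f(z) = C1 + C2*erfi(sqrt(2)*z/2)


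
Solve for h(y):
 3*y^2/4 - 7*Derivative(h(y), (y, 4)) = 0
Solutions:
 h(y) = C1 + C2*y + C3*y^2 + C4*y^3 + y^6/3360


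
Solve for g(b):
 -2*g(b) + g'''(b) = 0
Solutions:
 g(b) = C3*exp(2^(1/3)*b) + (C1*sin(2^(1/3)*sqrt(3)*b/2) + C2*cos(2^(1/3)*sqrt(3)*b/2))*exp(-2^(1/3)*b/2)


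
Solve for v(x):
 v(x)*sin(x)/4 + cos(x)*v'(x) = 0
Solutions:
 v(x) = C1*cos(x)^(1/4)


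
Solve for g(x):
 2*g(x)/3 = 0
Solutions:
 g(x) = 0


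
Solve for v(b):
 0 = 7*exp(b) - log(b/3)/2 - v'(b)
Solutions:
 v(b) = C1 - b*log(b)/2 + b*(1 + log(3))/2 + 7*exp(b)


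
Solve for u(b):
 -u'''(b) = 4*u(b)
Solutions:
 u(b) = C3*exp(-2^(2/3)*b) + (C1*sin(2^(2/3)*sqrt(3)*b/2) + C2*cos(2^(2/3)*sqrt(3)*b/2))*exp(2^(2/3)*b/2)


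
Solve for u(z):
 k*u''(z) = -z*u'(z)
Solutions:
 u(z) = C1 + C2*sqrt(k)*erf(sqrt(2)*z*sqrt(1/k)/2)


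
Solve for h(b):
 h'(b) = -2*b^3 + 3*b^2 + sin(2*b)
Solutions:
 h(b) = C1 - b^4/2 + b^3 - cos(2*b)/2


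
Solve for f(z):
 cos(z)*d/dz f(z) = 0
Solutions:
 f(z) = C1


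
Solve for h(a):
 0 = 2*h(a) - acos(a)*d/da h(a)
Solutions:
 h(a) = C1*exp(2*Integral(1/acos(a), a))


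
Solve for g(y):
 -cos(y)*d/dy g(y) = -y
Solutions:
 g(y) = C1 + Integral(y/cos(y), y)


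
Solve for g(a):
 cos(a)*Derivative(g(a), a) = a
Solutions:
 g(a) = C1 + Integral(a/cos(a), a)


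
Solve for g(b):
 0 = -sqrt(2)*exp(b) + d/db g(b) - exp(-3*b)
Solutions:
 g(b) = C1 + sqrt(2)*exp(b) - exp(-3*b)/3


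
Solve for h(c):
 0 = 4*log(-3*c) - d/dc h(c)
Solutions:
 h(c) = C1 + 4*c*log(-c) + 4*c*(-1 + log(3))


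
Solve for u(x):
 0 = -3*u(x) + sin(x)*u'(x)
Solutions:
 u(x) = C1*(cos(x) - 1)^(3/2)/(cos(x) + 1)^(3/2)


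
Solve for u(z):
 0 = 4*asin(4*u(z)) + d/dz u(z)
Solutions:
 Integral(1/asin(4*_y), (_y, u(z))) = C1 - 4*z


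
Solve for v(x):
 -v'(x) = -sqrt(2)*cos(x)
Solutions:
 v(x) = C1 + sqrt(2)*sin(x)


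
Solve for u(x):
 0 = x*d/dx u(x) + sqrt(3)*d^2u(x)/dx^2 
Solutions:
 u(x) = C1 + C2*erf(sqrt(2)*3^(3/4)*x/6)


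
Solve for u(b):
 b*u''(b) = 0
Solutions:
 u(b) = C1 + C2*b


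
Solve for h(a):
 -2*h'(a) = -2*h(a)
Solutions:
 h(a) = C1*exp(a)


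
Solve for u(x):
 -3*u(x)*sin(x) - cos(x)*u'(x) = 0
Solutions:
 u(x) = C1*cos(x)^3


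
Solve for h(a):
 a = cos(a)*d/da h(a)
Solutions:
 h(a) = C1 + Integral(a/cos(a), a)


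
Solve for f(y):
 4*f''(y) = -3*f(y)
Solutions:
 f(y) = C1*sin(sqrt(3)*y/2) + C2*cos(sqrt(3)*y/2)


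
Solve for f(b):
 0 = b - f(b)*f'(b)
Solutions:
 f(b) = -sqrt(C1 + b^2)
 f(b) = sqrt(C1 + b^2)


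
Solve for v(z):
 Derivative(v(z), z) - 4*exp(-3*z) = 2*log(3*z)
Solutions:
 v(z) = C1 + 2*z*log(z) + 2*z*(-1 + log(3)) - 4*exp(-3*z)/3


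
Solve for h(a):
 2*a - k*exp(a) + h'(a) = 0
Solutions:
 h(a) = C1 - a^2 + k*exp(a)


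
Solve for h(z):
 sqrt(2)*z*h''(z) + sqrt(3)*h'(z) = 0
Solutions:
 h(z) = C1 + C2*z^(1 - sqrt(6)/2)


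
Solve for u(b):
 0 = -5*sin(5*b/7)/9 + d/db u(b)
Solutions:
 u(b) = C1 - 7*cos(5*b/7)/9


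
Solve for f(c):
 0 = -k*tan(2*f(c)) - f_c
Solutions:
 f(c) = -asin(C1*exp(-2*c*k))/2 + pi/2
 f(c) = asin(C1*exp(-2*c*k))/2


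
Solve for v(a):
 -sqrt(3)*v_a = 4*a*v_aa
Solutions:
 v(a) = C1 + C2*a^(1 - sqrt(3)/4)


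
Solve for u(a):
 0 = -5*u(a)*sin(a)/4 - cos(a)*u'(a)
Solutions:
 u(a) = C1*cos(a)^(5/4)


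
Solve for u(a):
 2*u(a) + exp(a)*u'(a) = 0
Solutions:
 u(a) = C1*exp(2*exp(-a))


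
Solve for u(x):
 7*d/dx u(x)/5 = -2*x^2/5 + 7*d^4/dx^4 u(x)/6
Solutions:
 u(x) = C1 + C4*exp(5^(2/3)*6^(1/3)*x/5) - 2*x^3/21 + (C2*sin(2^(1/3)*3^(5/6)*5^(2/3)*x/10) + C3*cos(2^(1/3)*3^(5/6)*5^(2/3)*x/10))*exp(-5^(2/3)*6^(1/3)*x/10)


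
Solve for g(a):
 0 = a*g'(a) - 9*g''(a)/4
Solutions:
 g(a) = C1 + C2*erfi(sqrt(2)*a/3)


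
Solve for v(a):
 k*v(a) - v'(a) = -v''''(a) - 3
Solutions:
 v(a) = C1*exp(a*Piecewise((-sqrt(-(-1)^(1/3))/2 - sqrt(-2/sqrt(-(-1)^(1/3)) + (-1)^(1/3))/2, Eq(k, 0)), (-sqrt(2*k/(3*(sqrt(1/256 - k^3/27) + 1/16)^(1/3)) + 2*(sqrt(1/256 - k^3/27) + 1/16)^(1/3))/2 - sqrt(-2*k/(3*(sqrt(1/256 - k^3/27) + 1/16)^(1/3)) - 2*(sqrt(1/256 - k^3/27) + 1/16)^(1/3) - 2/sqrt(2*k/(3*(sqrt(1/256 - k^3/27) + 1/16)^(1/3)) + 2*(sqrt(1/256 - k^3/27) + 1/16)^(1/3)))/2, True))) + C2*exp(a*Piecewise((sqrt(-(-1)^(1/3))/2 + sqrt((-1)^(1/3) + 2/sqrt(-(-1)^(1/3)))/2, Eq(k, 0)), (sqrt(2*k/(3*(sqrt(1/256 - k^3/27) + 1/16)^(1/3)) + 2*(sqrt(1/256 - k^3/27) + 1/16)^(1/3))/2 + sqrt(-2*k/(3*(sqrt(1/256 - k^3/27) + 1/16)^(1/3)) - 2*(sqrt(1/256 - k^3/27) + 1/16)^(1/3) + 2/sqrt(2*k/(3*(sqrt(1/256 - k^3/27) + 1/16)^(1/3)) + 2*(sqrt(1/256 - k^3/27) + 1/16)^(1/3)))/2, True))) + C3*exp(a*Piecewise((-sqrt((-1)^(1/3) + 2/sqrt(-(-1)^(1/3)))/2 + sqrt(-(-1)^(1/3))/2, Eq(k, 0)), (sqrt(2*k/(3*(sqrt(1/256 - k^3/27) + 1/16)^(1/3)) + 2*(sqrt(1/256 - k^3/27) + 1/16)^(1/3))/2 - sqrt(-2*k/(3*(sqrt(1/256 - k^3/27) + 1/16)^(1/3)) - 2*(sqrt(1/256 - k^3/27) + 1/16)^(1/3) + 2/sqrt(2*k/(3*(sqrt(1/256 - k^3/27) + 1/16)^(1/3)) + 2*(sqrt(1/256 - k^3/27) + 1/16)^(1/3)))/2, True))) + C4*exp(a*Piecewise((sqrt(-2/sqrt(-(-1)^(1/3)) + (-1)^(1/3))/2 - sqrt(-(-1)^(1/3))/2, Eq(k, 0)), (-sqrt(2*k/(3*(sqrt(1/256 - k^3/27) + 1/16)^(1/3)) + 2*(sqrt(1/256 - k^3/27) + 1/16)^(1/3))/2 + sqrt(-2*k/(3*(sqrt(1/256 - k^3/27) + 1/16)^(1/3)) - 2*(sqrt(1/256 - k^3/27) + 1/16)^(1/3) - 2/sqrt(2*k/(3*(sqrt(1/256 - k^3/27) + 1/16)^(1/3)) + 2*(sqrt(1/256 - k^3/27) + 1/16)^(1/3)))/2, True))) - 3/k


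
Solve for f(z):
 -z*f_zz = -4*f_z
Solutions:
 f(z) = C1 + C2*z^5


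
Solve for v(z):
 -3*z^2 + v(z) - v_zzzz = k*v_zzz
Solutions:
 v(z) = C1*exp(z*(-3*k - sqrt(3)*sqrt(3*k^2 + 2*12^(1/3)*(-9*k^2 + sqrt(3)*sqrt(27*k^4 + 256))^(1/3) - 16*18^(1/3)/(-9*k^2 + sqrt(3)*sqrt(27*k^4 + 256))^(1/3)) + sqrt(6)*sqrt(3*sqrt(3)*k^3/sqrt(3*k^2 + 2*12^(1/3)*(-9*k^2 + sqrt(3)*sqrt(27*k^4 + 256))^(1/3) - 16*18^(1/3)/(-9*k^2 + sqrt(3)*sqrt(27*k^4 + 256))^(1/3)) + 3*k^2 - 12^(1/3)*(-9*k^2 + sqrt(3)*sqrt(27*k^4 + 256))^(1/3) + 8*18^(1/3)/(-9*k^2 + sqrt(3)*sqrt(27*k^4 + 256))^(1/3)))/12) + C2*exp(z*(-3*k + sqrt(3)*sqrt(3*k^2 + 2*12^(1/3)*(-9*k^2 + sqrt(3)*sqrt(27*k^4 + 256))^(1/3) - 16*18^(1/3)/(-9*k^2 + sqrt(3)*sqrt(27*k^4 + 256))^(1/3)) - sqrt(6)*sqrt(-3*sqrt(3)*k^3/sqrt(3*k^2 + 2*12^(1/3)*(-9*k^2 + sqrt(3)*sqrt(27*k^4 + 256))^(1/3) - 16*18^(1/3)/(-9*k^2 + sqrt(3)*sqrt(27*k^4 + 256))^(1/3)) + 3*k^2 - 12^(1/3)*(-9*k^2 + sqrt(3)*sqrt(27*k^4 + 256))^(1/3) + 8*18^(1/3)/(-9*k^2 + sqrt(3)*sqrt(27*k^4 + 256))^(1/3)))/12) + C3*exp(z*(-3*k + sqrt(3)*sqrt(3*k^2 + 2*12^(1/3)*(-9*k^2 + sqrt(3)*sqrt(27*k^4 + 256))^(1/3) - 16*18^(1/3)/(-9*k^2 + sqrt(3)*sqrt(27*k^4 + 256))^(1/3)) + sqrt(6)*sqrt(-3*sqrt(3)*k^3/sqrt(3*k^2 + 2*12^(1/3)*(-9*k^2 + sqrt(3)*sqrt(27*k^4 + 256))^(1/3) - 16*18^(1/3)/(-9*k^2 + sqrt(3)*sqrt(27*k^4 + 256))^(1/3)) + 3*k^2 - 12^(1/3)*(-9*k^2 + sqrt(3)*sqrt(27*k^4 + 256))^(1/3) + 8*18^(1/3)/(-9*k^2 + sqrt(3)*sqrt(27*k^4 + 256))^(1/3)))/12) + C4*exp(-z*(3*k + sqrt(3)*sqrt(3*k^2 + 2*12^(1/3)*(-9*k^2 + sqrt(3)*sqrt(27*k^4 + 256))^(1/3) - 16*18^(1/3)/(-9*k^2 + sqrt(3)*sqrt(27*k^4 + 256))^(1/3)) + sqrt(6)*sqrt(3*sqrt(3)*k^3/sqrt(3*k^2 + 2*12^(1/3)*(-9*k^2 + sqrt(3)*sqrt(27*k^4 + 256))^(1/3) - 16*18^(1/3)/(-9*k^2 + sqrt(3)*sqrt(27*k^4 + 256))^(1/3)) + 3*k^2 - 12^(1/3)*(-9*k^2 + sqrt(3)*sqrt(27*k^4 + 256))^(1/3) + 8*18^(1/3)/(-9*k^2 + sqrt(3)*sqrt(27*k^4 + 256))^(1/3)))/12) + 3*z^2


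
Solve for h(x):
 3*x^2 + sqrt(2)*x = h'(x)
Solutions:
 h(x) = C1 + x^3 + sqrt(2)*x^2/2


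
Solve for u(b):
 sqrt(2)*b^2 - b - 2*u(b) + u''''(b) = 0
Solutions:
 u(b) = C1*exp(-2^(1/4)*b) + C2*exp(2^(1/4)*b) + C3*sin(2^(1/4)*b) + C4*cos(2^(1/4)*b) + sqrt(2)*b^2/2 - b/2


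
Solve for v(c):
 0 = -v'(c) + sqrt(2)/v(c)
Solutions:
 v(c) = -sqrt(C1 + 2*sqrt(2)*c)
 v(c) = sqrt(C1 + 2*sqrt(2)*c)


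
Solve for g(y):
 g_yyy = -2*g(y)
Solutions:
 g(y) = C3*exp(-2^(1/3)*y) + (C1*sin(2^(1/3)*sqrt(3)*y/2) + C2*cos(2^(1/3)*sqrt(3)*y/2))*exp(2^(1/3)*y/2)


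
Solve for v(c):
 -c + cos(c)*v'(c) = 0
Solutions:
 v(c) = C1 + Integral(c/cos(c), c)


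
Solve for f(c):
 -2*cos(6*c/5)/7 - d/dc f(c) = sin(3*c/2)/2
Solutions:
 f(c) = C1 - 5*sin(6*c/5)/21 + cos(3*c/2)/3


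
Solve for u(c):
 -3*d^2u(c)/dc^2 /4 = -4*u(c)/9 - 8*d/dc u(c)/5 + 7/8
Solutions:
 u(c) = C1*exp(4*c*(12 - sqrt(219))/45) + C2*exp(4*c*(12 + sqrt(219))/45) + 63/32


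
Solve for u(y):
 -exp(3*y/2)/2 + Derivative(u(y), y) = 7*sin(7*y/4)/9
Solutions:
 u(y) = C1 + exp(3*y/2)/3 - 4*cos(7*y/4)/9


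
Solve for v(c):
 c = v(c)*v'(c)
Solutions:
 v(c) = -sqrt(C1 + c^2)
 v(c) = sqrt(C1 + c^2)


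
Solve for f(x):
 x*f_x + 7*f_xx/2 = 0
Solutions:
 f(x) = C1 + C2*erf(sqrt(7)*x/7)


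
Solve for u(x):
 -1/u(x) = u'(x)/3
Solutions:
 u(x) = -sqrt(C1 - 6*x)
 u(x) = sqrt(C1 - 6*x)


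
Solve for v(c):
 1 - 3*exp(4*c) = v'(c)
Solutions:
 v(c) = C1 + c - 3*exp(4*c)/4


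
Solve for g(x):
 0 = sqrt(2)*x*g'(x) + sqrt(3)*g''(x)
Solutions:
 g(x) = C1 + C2*erf(6^(3/4)*x/6)


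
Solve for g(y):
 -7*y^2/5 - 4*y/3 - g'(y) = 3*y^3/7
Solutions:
 g(y) = C1 - 3*y^4/28 - 7*y^3/15 - 2*y^2/3


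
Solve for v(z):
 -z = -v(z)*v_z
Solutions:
 v(z) = -sqrt(C1 + z^2)
 v(z) = sqrt(C1 + z^2)


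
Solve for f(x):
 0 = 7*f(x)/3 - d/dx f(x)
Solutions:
 f(x) = C1*exp(7*x/3)


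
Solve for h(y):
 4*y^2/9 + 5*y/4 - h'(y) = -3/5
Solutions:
 h(y) = C1 + 4*y^3/27 + 5*y^2/8 + 3*y/5


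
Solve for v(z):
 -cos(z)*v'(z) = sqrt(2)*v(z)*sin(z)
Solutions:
 v(z) = C1*cos(z)^(sqrt(2))


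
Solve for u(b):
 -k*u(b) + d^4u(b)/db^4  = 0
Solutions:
 u(b) = C1*exp(-b*k^(1/4)) + C2*exp(b*k^(1/4)) + C3*exp(-I*b*k^(1/4)) + C4*exp(I*b*k^(1/4))


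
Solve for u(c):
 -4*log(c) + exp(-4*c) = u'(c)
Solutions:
 u(c) = C1 - 4*c*log(c) + 4*c - exp(-4*c)/4


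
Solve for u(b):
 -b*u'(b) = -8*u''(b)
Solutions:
 u(b) = C1 + C2*erfi(b/4)


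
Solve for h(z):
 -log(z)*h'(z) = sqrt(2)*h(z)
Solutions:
 h(z) = C1*exp(-sqrt(2)*li(z))


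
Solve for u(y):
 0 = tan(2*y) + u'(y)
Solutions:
 u(y) = C1 + log(cos(2*y))/2


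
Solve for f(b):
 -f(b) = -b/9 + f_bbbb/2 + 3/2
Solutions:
 f(b) = b/9 + (C1*sin(2^(3/4)*b/2) + C2*cos(2^(3/4)*b/2))*exp(-2^(3/4)*b/2) + (C3*sin(2^(3/4)*b/2) + C4*cos(2^(3/4)*b/2))*exp(2^(3/4)*b/2) - 3/2


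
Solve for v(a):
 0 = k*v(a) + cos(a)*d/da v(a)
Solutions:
 v(a) = C1*exp(k*(log(sin(a) - 1) - log(sin(a) + 1))/2)


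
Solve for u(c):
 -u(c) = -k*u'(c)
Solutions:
 u(c) = C1*exp(c/k)


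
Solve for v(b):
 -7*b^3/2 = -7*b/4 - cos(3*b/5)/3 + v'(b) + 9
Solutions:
 v(b) = C1 - 7*b^4/8 + 7*b^2/8 - 9*b + 5*sin(3*b/5)/9


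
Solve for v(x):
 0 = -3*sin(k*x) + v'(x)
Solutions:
 v(x) = C1 - 3*cos(k*x)/k


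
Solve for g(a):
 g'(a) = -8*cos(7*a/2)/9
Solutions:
 g(a) = C1 - 16*sin(7*a/2)/63


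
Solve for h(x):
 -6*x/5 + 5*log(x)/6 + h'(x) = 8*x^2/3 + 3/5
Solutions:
 h(x) = C1 + 8*x^3/9 + 3*x^2/5 - 5*x*log(x)/6 + 43*x/30


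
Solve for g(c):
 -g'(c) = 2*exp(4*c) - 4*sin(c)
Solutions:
 g(c) = C1 - exp(4*c)/2 - 4*cos(c)


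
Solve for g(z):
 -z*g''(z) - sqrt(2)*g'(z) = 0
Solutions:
 g(z) = C1 + C2*z^(1 - sqrt(2))


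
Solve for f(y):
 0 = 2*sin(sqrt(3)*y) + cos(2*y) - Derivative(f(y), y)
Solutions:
 f(y) = C1 + sin(2*y)/2 - 2*sqrt(3)*cos(sqrt(3)*y)/3


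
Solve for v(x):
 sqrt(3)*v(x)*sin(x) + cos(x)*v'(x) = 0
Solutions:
 v(x) = C1*cos(x)^(sqrt(3))


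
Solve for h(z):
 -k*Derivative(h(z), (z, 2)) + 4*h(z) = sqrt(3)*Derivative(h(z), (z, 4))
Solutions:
 h(z) = C1*exp(-sqrt(2)*3^(3/4)*z*sqrt(-k - sqrt(k^2 + 16*sqrt(3)))/6) + C2*exp(sqrt(2)*3^(3/4)*z*sqrt(-k - sqrt(k^2 + 16*sqrt(3)))/6) + C3*exp(-sqrt(2)*3^(3/4)*z*sqrt(-k + sqrt(k^2 + 16*sqrt(3)))/6) + C4*exp(sqrt(2)*3^(3/4)*z*sqrt(-k + sqrt(k^2 + 16*sqrt(3)))/6)


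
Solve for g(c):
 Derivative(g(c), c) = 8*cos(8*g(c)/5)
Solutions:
 -8*c - 5*log(sin(8*g(c)/5) - 1)/16 + 5*log(sin(8*g(c)/5) + 1)/16 = C1


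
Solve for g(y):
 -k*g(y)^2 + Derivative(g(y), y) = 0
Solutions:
 g(y) = -1/(C1 + k*y)


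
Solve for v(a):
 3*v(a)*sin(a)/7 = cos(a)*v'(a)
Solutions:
 v(a) = C1/cos(a)^(3/7)


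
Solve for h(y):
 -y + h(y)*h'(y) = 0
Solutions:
 h(y) = -sqrt(C1 + y^2)
 h(y) = sqrt(C1 + y^2)


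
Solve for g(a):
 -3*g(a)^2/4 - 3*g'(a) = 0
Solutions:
 g(a) = 4/(C1 + a)


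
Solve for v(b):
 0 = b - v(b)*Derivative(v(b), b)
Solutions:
 v(b) = -sqrt(C1 + b^2)
 v(b) = sqrt(C1 + b^2)


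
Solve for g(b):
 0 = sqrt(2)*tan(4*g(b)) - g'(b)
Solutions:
 g(b) = -asin(C1*exp(4*sqrt(2)*b))/4 + pi/4
 g(b) = asin(C1*exp(4*sqrt(2)*b))/4


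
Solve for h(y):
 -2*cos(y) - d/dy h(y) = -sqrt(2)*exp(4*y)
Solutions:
 h(y) = C1 + sqrt(2)*exp(4*y)/4 - 2*sin(y)


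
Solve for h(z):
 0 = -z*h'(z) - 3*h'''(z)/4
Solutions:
 h(z) = C1 + Integral(C2*airyai(-6^(2/3)*z/3) + C3*airybi(-6^(2/3)*z/3), z)


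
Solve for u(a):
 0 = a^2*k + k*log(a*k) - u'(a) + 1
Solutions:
 u(a) = C1 + a^3*k/3 + a*k*log(a*k) + a*(1 - k)


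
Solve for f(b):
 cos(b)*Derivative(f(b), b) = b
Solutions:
 f(b) = C1 + Integral(b/cos(b), b)


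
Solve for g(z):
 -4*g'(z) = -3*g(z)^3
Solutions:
 g(z) = -sqrt(2)*sqrt(-1/(C1 + 3*z))
 g(z) = sqrt(2)*sqrt(-1/(C1 + 3*z))


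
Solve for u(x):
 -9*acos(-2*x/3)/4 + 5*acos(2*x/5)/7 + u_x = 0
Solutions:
 u(x) = C1 + 9*x*acos(-2*x/3)/4 - 5*x*acos(2*x/5)/7 + 9*sqrt(9 - 4*x^2)/8 + 5*sqrt(25 - 4*x^2)/14


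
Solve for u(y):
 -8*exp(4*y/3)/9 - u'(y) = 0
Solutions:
 u(y) = C1 - 2*exp(4*y/3)/3


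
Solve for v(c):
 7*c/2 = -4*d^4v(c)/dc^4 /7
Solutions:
 v(c) = C1 + C2*c + C3*c^2 + C4*c^3 - 49*c^5/960


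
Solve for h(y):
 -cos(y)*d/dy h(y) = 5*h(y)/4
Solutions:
 h(y) = C1*(sin(y) - 1)^(5/8)/(sin(y) + 1)^(5/8)


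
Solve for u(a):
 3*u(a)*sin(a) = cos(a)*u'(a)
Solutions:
 u(a) = C1/cos(a)^3


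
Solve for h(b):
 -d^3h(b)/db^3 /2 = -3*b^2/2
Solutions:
 h(b) = C1 + C2*b + C3*b^2 + b^5/20


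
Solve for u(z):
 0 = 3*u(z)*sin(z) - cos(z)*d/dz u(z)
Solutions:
 u(z) = C1/cos(z)^3


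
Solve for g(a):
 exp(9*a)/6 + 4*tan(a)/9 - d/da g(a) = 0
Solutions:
 g(a) = C1 + exp(9*a)/54 - 4*log(cos(a))/9


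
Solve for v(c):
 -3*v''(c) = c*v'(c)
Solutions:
 v(c) = C1 + C2*erf(sqrt(6)*c/6)


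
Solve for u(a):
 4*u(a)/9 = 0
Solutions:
 u(a) = 0


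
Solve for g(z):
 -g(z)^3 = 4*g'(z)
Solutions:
 g(z) = -sqrt(2)*sqrt(-1/(C1 - z))
 g(z) = sqrt(2)*sqrt(-1/(C1 - z))


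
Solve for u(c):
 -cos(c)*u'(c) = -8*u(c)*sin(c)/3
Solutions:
 u(c) = C1/cos(c)^(8/3)


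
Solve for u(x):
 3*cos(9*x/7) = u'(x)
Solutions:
 u(x) = C1 + 7*sin(9*x/7)/3


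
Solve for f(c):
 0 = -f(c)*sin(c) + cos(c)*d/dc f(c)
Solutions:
 f(c) = C1/cos(c)


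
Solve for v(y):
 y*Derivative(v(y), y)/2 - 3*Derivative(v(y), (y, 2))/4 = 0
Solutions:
 v(y) = C1 + C2*erfi(sqrt(3)*y/3)


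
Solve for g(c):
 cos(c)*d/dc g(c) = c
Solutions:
 g(c) = C1 + Integral(c/cos(c), c)


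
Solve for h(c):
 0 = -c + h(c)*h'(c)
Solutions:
 h(c) = -sqrt(C1 + c^2)
 h(c) = sqrt(C1 + c^2)


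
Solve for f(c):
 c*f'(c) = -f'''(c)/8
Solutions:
 f(c) = C1 + Integral(C2*airyai(-2*c) + C3*airybi(-2*c), c)


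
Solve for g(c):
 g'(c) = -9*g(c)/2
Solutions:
 g(c) = C1*exp(-9*c/2)


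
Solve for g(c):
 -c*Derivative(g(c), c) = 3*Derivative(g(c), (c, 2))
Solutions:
 g(c) = C1 + C2*erf(sqrt(6)*c/6)


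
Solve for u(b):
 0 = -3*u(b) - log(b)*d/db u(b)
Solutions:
 u(b) = C1*exp(-3*li(b))


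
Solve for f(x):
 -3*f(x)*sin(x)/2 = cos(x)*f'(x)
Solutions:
 f(x) = C1*cos(x)^(3/2)


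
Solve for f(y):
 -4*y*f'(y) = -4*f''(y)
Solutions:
 f(y) = C1 + C2*erfi(sqrt(2)*y/2)


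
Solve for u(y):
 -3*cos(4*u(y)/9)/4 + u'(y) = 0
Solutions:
 -3*y/4 - 9*log(sin(4*u(y)/9) - 1)/8 + 9*log(sin(4*u(y)/9) + 1)/8 = C1


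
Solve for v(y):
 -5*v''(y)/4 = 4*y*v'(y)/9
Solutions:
 v(y) = C1 + C2*erf(2*sqrt(10)*y/15)


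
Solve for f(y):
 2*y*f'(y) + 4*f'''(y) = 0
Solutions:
 f(y) = C1 + Integral(C2*airyai(-2^(2/3)*y/2) + C3*airybi(-2^(2/3)*y/2), y)


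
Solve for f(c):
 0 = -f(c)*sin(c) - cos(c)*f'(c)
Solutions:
 f(c) = C1*cos(c)


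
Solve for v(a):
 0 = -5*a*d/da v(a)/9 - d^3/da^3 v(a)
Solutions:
 v(a) = C1 + Integral(C2*airyai(-15^(1/3)*a/3) + C3*airybi(-15^(1/3)*a/3), a)


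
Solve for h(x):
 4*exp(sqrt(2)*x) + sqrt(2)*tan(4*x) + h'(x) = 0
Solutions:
 h(x) = C1 - 2*sqrt(2)*exp(sqrt(2)*x) + sqrt(2)*log(cos(4*x))/4


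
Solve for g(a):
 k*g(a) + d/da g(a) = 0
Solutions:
 g(a) = C1*exp(-a*k)


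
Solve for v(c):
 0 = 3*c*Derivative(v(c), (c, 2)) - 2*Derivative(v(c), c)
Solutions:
 v(c) = C1 + C2*c^(5/3)


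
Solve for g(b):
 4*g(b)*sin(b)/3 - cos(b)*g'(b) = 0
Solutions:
 g(b) = C1/cos(b)^(4/3)


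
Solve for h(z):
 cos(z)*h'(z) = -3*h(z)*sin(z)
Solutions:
 h(z) = C1*cos(z)^3


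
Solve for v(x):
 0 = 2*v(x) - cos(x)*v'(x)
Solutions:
 v(x) = C1*(sin(x) + 1)/(sin(x) - 1)


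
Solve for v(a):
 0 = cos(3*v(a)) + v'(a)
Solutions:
 v(a) = -asin((C1 + exp(6*a))/(C1 - exp(6*a)))/3 + pi/3
 v(a) = asin((C1 + exp(6*a))/(C1 - exp(6*a)))/3


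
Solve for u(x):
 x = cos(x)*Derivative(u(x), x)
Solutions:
 u(x) = C1 + Integral(x/cos(x), x)


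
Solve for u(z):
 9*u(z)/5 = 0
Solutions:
 u(z) = 0


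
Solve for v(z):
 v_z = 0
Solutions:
 v(z) = C1


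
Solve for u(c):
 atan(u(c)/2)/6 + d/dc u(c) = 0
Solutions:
 Integral(1/atan(_y/2), (_y, u(c))) = C1 - c/6


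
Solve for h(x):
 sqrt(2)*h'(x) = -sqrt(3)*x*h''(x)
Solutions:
 h(x) = C1 + C2*x^(1 - sqrt(6)/3)


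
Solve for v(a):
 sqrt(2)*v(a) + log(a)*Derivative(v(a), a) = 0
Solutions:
 v(a) = C1*exp(-sqrt(2)*li(a))


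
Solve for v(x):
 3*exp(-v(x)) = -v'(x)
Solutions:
 v(x) = log(C1 - 3*x)


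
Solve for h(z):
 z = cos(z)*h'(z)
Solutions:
 h(z) = C1 + Integral(z/cos(z), z)


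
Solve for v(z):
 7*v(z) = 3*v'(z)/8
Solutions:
 v(z) = C1*exp(56*z/3)


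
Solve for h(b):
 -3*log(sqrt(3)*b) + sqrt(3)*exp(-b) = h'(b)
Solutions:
 h(b) = C1 - 3*b*log(b) + b*(3 - 3*log(3)/2) - sqrt(3)*exp(-b)


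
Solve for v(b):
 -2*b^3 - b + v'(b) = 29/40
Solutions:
 v(b) = C1 + b^4/2 + b^2/2 + 29*b/40


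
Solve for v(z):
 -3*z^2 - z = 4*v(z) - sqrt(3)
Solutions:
 v(z) = -3*z^2/4 - z/4 + sqrt(3)/4


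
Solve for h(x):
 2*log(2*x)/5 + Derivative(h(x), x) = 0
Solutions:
 h(x) = C1 - 2*x*log(x)/5 - 2*x*log(2)/5 + 2*x/5


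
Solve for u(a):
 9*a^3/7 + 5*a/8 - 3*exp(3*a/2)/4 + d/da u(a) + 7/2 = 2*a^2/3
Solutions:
 u(a) = C1 - 9*a^4/28 + 2*a^3/9 - 5*a^2/16 - 7*a/2 + exp(3*a/2)/2


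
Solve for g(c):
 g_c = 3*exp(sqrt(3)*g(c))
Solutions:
 g(c) = sqrt(3)*(2*log(-1/(C1 + 3*c)) - log(3))/6


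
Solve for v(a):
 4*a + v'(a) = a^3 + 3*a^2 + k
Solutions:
 v(a) = C1 + a^4/4 + a^3 - 2*a^2 + a*k


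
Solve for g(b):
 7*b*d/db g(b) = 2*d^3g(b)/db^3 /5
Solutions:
 g(b) = C1 + Integral(C2*airyai(2^(2/3)*35^(1/3)*b/2) + C3*airybi(2^(2/3)*35^(1/3)*b/2), b)


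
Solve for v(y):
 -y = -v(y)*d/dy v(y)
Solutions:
 v(y) = -sqrt(C1 + y^2)
 v(y) = sqrt(C1 + y^2)


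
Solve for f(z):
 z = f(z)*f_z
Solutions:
 f(z) = -sqrt(C1 + z^2)
 f(z) = sqrt(C1 + z^2)


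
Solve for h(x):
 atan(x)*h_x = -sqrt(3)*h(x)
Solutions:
 h(x) = C1*exp(-sqrt(3)*Integral(1/atan(x), x))


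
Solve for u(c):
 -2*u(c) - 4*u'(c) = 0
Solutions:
 u(c) = C1*exp(-c/2)


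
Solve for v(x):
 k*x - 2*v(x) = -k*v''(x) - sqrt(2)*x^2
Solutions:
 v(x) = C1*exp(-sqrt(2)*x*sqrt(1/k)) + C2*exp(sqrt(2)*x*sqrt(1/k)) + k*x/2 + sqrt(2)*k/2 + sqrt(2)*x^2/2


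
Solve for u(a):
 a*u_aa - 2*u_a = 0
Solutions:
 u(a) = C1 + C2*a^3


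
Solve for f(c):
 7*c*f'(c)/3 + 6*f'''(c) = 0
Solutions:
 f(c) = C1 + Integral(C2*airyai(-84^(1/3)*c/6) + C3*airybi(-84^(1/3)*c/6), c)


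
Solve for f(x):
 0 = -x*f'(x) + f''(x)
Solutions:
 f(x) = C1 + C2*erfi(sqrt(2)*x/2)


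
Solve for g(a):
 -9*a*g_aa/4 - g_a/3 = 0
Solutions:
 g(a) = C1 + C2*a^(23/27)


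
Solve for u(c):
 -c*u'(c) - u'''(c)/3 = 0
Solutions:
 u(c) = C1 + Integral(C2*airyai(-3^(1/3)*c) + C3*airybi(-3^(1/3)*c), c)


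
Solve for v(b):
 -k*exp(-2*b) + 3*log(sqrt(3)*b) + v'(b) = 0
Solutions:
 v(b) = C1 - 3*b*log(b) + b*(3 - 3*log(3)/2) - k*exp(-2*b)/2


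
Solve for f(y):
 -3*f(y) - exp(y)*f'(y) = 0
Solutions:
 f(y) = C1*exp(3*exp(-y))


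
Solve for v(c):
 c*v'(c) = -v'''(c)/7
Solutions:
 v(c) = C1 + Integral(C2*airyai(-7^(1/3)*c) + C3*airybi(-7^(1/3)*c), c)


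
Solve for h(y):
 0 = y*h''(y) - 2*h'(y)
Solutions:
 h(y) = C1 + C2*y^3


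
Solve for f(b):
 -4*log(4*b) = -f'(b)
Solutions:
 f(b) = C1 + 4*b*log(b) - 4*b + b*log(256)


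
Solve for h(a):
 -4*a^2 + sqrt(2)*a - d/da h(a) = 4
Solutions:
 h(a) = C1 - 4*a^3/3 + sqrt(2)*a^2/2 - 4*a


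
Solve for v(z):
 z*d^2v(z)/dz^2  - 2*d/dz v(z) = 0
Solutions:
 v(z) = C1 + C2*z^3


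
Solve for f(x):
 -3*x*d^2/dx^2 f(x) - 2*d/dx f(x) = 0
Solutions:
 f(x) = C1 + C2*x^(1/3)


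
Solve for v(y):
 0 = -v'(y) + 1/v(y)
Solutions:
 v(y) = -sqrt(C1 + 2*y)
 v(y) = sqrt(C1 + 2*y)


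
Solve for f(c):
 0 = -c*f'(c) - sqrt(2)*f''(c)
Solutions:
 f(c) = C1 + C2*erf(2^(1/4)*c/2)


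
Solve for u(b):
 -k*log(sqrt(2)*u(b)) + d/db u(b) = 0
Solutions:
 Integral(1/(2*log(_y) + log(2)), (_y, u(b))) = C1 + b*k/2


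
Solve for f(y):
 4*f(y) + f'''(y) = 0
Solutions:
 f(y) = C3*exp(-2^(2/3)*y) + (C1*sin(2^(2/3)*sqrt(3)*y/2) + C2*cos(2^(2/3)*sqrt(3)*y/2))*exp(2^(2/3)*y/2)


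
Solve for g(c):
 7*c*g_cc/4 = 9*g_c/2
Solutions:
 g(c) = C1 + C2*c^(25/7)


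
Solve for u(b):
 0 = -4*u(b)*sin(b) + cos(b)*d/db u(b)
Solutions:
 u(b) = C1/cos(b)^4


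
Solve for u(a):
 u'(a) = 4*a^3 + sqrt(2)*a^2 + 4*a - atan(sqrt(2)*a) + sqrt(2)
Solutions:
 u(a) = C1 + a^4 + sqrt(2)*a^3/3 + 2*a^2 - a*atan(sqrt(2)*a) + sqrt(2)*a + sqrt(2)*log(2*a^2 + 1)/4


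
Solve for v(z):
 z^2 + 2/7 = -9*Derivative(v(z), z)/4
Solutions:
 v(z) = C1 - 4*z^3/27 - 8*z/63


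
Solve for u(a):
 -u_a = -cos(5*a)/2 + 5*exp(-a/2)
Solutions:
 u(a) = C1 + sin(5*a)/10 + 10*exp(-a/2)


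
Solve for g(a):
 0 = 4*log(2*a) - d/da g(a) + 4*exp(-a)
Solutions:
 g(a) = C1 + 4*a*log(a) + 4*a*(-1 + log(2)) - 4*exp(-a)


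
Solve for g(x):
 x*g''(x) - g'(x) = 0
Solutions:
 g(x) = C1 + C2*x^2


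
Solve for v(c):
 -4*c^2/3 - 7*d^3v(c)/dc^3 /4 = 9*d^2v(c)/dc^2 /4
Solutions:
 v(c) = C1 + C2*c + C3*exp(-9*c/7) - 4*c^4/81 + 112*c^3/729 - 784*c^2/2187


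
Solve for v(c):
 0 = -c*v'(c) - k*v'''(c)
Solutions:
 v(c) = C1 + Integral(C2*airyai(c*(-1/k)^(1/3)) + C3*airybi(c*(-1/k)^(1/3)), c)


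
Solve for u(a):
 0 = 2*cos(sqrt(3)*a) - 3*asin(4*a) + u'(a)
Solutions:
 u(a) = C1 + 3*a*asin(4*a) + 3*sqrt(1 - 16*a^2)/4 - 2*sqrt(3)*sin(sqrt(3)*a)/3


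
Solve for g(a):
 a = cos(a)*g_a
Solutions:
 g(a) = C1 + Integral(a/cos(a), a)


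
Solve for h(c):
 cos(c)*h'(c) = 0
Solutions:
 h(c) = C1


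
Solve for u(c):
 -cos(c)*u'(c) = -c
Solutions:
 u(c) = C1 + Integral(c/cos(c), c)


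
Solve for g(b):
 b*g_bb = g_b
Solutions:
 g(b) = C1 + C2*b^2


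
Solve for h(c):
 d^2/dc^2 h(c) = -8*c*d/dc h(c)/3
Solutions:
 h(c) = C1 + C2*erf(2*sqrt(3)*c/3)


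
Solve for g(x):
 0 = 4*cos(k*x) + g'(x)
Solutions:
 g(x) = C1 - 4*sin(k*x)/k


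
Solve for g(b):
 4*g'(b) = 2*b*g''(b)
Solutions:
 g(b) = C1 + C2*b^3


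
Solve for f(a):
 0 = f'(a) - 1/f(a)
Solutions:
 f(a) = -sqrt(C1 + 2*a)
 f(a) = sqrt(C1 + 2*a)


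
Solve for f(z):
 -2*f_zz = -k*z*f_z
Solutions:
 f(z) = Piecewise((-sqrt(pi)*C1*erf(z*sqrt(-k)/2)/sqrt(-k) - C2, (k > 0) | (k < 0)), (-C1*z - C2, True))


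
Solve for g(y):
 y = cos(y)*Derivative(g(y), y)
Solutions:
 g(y) = C1 + Integral(y/cos(y), y)


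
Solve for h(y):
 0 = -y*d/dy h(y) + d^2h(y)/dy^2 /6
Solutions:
 h(y) = C1 + C2*erfi(sqrt(3)*y)


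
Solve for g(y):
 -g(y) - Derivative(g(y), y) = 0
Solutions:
 g(y) = C1*exp(-y)


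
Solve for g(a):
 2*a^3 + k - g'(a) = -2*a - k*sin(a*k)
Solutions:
 g(a) = C1 + a^4/2 + a^2 + a*k - cos(a*k)


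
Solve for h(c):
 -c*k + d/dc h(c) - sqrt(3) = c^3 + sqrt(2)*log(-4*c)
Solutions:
 h(c) = C1 + c^4/4 + c^2*k/2 + sqrt(2)*c*log(-c) + c*(-sqrt(2) + sqrt(3) + 2*sqrt(2)*log(2))


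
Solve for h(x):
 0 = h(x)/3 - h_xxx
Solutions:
 h(x) = C3*exp(3^(2/3)*x/3) + (C1*sin(3^(1/6)*x/2) + C2*cos(3^(1/6)*x/2))*exp(-3^(2/3)*x/6)


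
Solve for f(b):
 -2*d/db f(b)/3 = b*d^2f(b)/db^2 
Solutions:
 f(b) = C1 + C2*b^(1/3)


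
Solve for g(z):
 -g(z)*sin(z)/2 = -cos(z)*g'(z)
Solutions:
 g(z) = C1/sqrt(cos(z))


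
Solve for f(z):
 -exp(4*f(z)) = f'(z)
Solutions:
 f(z) = log(-I*(1/(C1 + 4*z))^(1/4))
 f(z) = log(I*(1/(C1 + 4*z))^(1/4))
 f(z) = log(-(1/(C1 + 4*z))^(1/4))
 f(z) = log(1/(C1 + 4*z))/4


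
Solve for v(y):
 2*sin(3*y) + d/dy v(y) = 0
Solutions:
 v(y) = C1 + 2*cos(3*y)/3


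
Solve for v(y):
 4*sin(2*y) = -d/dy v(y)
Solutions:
 v(y) = C1 + 2*cos(2*y)


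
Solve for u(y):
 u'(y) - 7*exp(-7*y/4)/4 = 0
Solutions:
 u(y) = C1 - 1/exp(y)^(7/4)
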